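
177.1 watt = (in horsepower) 0.2375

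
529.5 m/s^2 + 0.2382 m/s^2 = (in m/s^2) 529.7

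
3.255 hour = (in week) 0.01937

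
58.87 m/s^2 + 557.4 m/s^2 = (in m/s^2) 616.3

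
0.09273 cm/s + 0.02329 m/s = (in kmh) 0.08718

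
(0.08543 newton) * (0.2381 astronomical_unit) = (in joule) 3.043e+09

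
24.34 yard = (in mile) 0.01383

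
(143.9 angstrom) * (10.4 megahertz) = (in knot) 0.2909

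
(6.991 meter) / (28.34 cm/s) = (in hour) 0.006852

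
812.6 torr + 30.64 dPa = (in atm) 1.069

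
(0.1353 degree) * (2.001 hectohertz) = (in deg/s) 27.07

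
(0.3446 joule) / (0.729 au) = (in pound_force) 7.104e-13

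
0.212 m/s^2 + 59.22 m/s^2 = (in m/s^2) 59.43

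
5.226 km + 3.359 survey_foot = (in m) 5227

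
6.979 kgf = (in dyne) 6.844e+06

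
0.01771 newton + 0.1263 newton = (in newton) 0.144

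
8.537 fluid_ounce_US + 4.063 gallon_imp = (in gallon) 4.946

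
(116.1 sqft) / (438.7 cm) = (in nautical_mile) 0.001328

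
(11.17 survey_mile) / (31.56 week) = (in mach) 2.766e-06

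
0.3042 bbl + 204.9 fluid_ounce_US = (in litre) 54.42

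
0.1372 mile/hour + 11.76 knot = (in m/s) 6.111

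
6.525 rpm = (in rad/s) 0.6833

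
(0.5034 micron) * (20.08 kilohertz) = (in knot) 0.01965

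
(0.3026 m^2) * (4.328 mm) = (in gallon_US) 0.346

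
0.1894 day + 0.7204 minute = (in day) 0.1899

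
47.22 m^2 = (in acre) 0.01167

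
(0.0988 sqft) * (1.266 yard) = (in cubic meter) 0.01063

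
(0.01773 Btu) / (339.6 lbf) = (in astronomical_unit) 8.278e-14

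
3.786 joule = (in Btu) 0.003588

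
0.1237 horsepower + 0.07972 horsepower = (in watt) 151.7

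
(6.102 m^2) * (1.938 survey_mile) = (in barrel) 1.197e+05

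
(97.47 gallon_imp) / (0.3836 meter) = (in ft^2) 12.43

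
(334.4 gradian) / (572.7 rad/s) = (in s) 0.009172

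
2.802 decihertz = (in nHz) 2.802e+08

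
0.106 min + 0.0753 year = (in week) 3.926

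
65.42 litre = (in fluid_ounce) 2212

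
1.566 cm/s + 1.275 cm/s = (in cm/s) 2.841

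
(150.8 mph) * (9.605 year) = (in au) 0.1365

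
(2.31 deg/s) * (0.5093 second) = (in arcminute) 70.59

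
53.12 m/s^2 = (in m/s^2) 53.12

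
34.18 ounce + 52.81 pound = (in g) 2.492e+04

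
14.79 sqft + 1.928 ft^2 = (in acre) 0.0003838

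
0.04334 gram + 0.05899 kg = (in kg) 0.05903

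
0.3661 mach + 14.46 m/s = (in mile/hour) 311.2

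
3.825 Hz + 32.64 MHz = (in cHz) 3.264e+09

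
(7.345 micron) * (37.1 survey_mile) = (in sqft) 4.72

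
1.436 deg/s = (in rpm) 0.2393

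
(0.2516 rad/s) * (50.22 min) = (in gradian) 4.826e+04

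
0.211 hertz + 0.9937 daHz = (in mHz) 1.015e+04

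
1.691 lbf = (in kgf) 0.767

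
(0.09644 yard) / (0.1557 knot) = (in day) 1.274e-05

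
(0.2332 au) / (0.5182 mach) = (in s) 1.977e+08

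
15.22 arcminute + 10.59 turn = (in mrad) 6.654e+04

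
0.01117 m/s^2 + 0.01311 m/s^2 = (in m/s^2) 0.02428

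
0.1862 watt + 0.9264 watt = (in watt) 1.113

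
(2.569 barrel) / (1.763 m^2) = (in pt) 656.7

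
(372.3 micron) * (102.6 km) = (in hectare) 0.00382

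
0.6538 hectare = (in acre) 1.616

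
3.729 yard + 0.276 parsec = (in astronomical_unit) 5.693e+04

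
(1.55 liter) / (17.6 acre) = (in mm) 2.176e-05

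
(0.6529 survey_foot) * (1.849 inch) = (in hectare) 9.346e-07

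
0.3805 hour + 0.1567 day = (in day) 0.1726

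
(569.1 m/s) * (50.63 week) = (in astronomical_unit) 0.1165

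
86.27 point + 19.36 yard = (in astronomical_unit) 1.185e-10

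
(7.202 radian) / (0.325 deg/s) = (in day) 0.0147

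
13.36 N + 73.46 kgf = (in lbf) 165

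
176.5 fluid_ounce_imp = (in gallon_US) 1.325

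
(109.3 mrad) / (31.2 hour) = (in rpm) 9.293e-06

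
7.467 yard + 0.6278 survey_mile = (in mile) 0.632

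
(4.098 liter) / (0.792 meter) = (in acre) 1.279e-06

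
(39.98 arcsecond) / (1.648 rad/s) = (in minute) 1.96e-06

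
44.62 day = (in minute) 6.425e+04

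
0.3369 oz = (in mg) 9551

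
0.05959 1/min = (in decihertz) 0.009932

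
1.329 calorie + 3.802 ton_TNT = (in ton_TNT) 3.802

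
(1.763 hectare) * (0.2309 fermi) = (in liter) 4.071e-09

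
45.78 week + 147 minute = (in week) 45.79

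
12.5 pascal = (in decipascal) 125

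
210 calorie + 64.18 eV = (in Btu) 0.8328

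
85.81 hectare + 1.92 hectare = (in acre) 216.8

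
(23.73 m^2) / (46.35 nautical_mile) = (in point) 0.7836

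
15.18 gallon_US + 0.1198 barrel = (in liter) 76.51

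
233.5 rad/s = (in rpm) 2230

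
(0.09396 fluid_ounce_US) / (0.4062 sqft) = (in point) 0.2087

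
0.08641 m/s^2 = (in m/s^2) 0.08641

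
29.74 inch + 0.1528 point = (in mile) 0.0004694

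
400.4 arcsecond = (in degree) 0.1112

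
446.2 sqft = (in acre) 0.01024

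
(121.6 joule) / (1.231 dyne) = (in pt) 2.8e+10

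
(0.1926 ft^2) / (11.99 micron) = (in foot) 4896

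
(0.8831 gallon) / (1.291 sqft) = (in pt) 79.01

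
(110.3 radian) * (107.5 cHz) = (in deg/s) 6794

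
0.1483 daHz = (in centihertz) 148.3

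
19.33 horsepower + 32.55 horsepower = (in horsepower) 51.88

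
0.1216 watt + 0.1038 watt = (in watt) 0.2254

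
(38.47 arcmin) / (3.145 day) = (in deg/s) 2.36e-06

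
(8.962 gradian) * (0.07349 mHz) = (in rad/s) 1.035e-05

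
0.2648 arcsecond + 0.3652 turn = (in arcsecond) 4.733e+05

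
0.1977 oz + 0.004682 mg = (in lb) 0.01236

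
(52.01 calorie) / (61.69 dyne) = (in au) 2.358e-06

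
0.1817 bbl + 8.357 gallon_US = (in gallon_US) 15.99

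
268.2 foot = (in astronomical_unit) 5.464e-10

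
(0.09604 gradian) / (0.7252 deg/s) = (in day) 1.38e-06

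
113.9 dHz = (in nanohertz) 1.139e+10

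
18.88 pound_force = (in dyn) 8.398e+06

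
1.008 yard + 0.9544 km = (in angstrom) 9.553e+12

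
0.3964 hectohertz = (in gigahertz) 3.964e-08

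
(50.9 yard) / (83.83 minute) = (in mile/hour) 0.0207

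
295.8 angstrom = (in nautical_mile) 1.597e-11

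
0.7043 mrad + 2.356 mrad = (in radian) 0.00306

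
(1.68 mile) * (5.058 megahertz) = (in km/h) 4.923e+10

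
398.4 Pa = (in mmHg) 2.988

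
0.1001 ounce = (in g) 2.838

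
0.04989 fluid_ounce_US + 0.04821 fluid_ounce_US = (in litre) 0.002901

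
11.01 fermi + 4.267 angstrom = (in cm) 4.267e-08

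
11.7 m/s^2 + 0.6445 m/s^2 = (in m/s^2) 12.34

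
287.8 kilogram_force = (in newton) 2822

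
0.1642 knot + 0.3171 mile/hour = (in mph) 0.5061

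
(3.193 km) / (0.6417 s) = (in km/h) 1.791e+04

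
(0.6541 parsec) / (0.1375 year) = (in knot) 9.048e+09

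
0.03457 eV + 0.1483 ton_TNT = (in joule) 6.205e+08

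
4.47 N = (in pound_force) 1.005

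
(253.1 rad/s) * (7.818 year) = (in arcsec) 1.287e+16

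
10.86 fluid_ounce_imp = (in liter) 0.3086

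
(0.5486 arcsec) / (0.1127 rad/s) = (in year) 7.483e-13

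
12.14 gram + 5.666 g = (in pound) 0.03926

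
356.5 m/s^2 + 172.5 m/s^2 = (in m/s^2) 529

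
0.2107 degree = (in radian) 0.003677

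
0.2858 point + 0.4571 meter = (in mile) 0.0002841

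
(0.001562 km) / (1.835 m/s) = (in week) 1.407e-06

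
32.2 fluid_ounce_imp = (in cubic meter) 0.0009149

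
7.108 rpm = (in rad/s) 0.7443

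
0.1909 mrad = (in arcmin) 0.6563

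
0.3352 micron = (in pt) 0.0009502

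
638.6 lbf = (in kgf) 289.7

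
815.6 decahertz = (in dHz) 8.156e+04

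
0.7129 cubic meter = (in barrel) 4.484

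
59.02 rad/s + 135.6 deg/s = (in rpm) 586.2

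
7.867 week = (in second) 4.758e+06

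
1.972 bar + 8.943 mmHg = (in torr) 1488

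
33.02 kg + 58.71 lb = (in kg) 59.65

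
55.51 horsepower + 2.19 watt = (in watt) 4.14e+04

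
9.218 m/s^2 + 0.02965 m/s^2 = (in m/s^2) 9.248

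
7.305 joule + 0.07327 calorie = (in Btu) 0.007214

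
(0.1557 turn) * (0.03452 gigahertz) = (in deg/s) 1.935e+09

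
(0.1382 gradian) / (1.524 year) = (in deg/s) 2.588e-09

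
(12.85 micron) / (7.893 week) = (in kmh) 9.691e-12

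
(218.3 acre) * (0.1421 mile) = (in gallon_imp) 4.444e+10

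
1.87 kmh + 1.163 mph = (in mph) 2.325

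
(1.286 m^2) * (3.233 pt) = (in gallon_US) 0.3875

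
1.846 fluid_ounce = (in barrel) 0.0003434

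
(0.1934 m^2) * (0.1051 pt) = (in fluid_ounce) 0.2425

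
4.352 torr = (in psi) 0.08415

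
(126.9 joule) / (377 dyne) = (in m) 3.366e+04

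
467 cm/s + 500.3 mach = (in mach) 500.3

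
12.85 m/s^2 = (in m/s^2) 12.85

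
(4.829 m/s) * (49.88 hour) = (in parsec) 2.81e-11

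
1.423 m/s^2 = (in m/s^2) 1.423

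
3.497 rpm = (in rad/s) 0.3662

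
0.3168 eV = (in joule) 5.076e-20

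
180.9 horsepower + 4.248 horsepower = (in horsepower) 185.1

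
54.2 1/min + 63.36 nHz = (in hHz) 0.009033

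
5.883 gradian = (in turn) 0.01471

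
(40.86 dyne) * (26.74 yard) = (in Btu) 9.469e-06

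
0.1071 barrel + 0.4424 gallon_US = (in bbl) 0.1176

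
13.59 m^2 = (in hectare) 0.001359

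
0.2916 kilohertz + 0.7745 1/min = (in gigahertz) 2.916e-07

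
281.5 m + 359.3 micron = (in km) 0.2815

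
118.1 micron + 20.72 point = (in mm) 7.428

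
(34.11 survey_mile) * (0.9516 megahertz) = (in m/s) 5.224e+10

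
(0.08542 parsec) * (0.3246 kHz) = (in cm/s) 8.556e+19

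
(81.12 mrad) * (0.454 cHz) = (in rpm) 0.003517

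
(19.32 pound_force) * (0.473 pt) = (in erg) 1.434e+05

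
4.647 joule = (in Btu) 0.004405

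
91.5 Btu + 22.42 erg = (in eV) 6.025e+23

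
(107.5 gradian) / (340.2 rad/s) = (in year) 1.574e-10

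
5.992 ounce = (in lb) 0.3745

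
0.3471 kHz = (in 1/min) 2.083e+04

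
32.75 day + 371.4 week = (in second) 2.275e+08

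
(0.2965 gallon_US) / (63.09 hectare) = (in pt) 5.043e-06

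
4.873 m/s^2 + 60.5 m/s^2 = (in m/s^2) 65.37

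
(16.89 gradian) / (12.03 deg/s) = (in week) 2.089e-06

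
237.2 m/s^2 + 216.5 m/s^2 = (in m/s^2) 453.7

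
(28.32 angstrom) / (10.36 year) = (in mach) 2.546e-20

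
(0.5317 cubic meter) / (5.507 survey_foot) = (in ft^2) 3.41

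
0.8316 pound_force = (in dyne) 3.699e+05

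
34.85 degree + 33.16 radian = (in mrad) 3.377e+04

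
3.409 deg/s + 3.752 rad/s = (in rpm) 36.4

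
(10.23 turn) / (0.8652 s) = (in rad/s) 74.29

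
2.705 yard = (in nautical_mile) 0.001336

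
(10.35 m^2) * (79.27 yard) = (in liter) 7.502e+05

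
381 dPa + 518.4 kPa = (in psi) 75.19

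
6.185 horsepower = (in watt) 4612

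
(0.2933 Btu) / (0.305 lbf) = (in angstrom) 2.281e+12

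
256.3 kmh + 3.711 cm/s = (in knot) 138.5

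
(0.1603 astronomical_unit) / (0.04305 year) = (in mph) 3.951e+04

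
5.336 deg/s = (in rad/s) 0.09313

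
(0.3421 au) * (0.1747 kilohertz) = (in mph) 2e+13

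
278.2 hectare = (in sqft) 2.995e+07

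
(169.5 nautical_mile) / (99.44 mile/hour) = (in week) 0.01168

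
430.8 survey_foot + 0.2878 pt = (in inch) 5170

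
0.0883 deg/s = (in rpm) 0.01472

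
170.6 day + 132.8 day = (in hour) 7282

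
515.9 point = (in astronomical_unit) 1.217e-12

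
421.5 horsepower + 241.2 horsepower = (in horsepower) 662.7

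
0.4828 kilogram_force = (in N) 4.735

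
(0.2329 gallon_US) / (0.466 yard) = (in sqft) 0.02227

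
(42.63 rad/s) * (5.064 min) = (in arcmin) 4.453e+07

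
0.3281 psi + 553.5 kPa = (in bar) 5.558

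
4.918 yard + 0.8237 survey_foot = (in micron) 4.748e+06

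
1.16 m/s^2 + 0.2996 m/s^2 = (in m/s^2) 1.46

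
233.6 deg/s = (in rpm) 38.93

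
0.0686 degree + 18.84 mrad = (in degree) 1.148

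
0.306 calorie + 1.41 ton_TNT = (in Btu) 5.592e+06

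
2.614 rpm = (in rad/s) 0.2737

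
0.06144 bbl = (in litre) 9.768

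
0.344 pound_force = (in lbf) 0.344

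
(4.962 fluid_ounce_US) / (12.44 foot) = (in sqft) 0.0004166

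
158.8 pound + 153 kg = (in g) 2.25e+05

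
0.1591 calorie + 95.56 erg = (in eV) 4.155e+18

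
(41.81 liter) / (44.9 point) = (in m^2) 2.64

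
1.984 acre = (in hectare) 0.8029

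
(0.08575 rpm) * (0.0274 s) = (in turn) 3.916e-05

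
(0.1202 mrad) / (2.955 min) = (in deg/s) 3.884e-05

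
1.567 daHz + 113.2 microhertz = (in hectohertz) 0.1567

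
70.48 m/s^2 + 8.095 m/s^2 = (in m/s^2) 78.58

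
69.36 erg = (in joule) 6.936e-06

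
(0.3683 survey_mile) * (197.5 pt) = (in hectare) 0.00413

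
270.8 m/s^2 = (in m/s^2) 270.8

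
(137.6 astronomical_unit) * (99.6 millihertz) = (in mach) 6.021e+09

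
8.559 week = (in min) 8.627e+04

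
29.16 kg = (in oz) 1029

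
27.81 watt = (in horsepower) 0.03729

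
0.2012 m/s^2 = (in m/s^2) 0.2012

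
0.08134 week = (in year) 0.00156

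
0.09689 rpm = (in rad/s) 0.01015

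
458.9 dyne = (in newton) 0.004589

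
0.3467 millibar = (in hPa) 0.3467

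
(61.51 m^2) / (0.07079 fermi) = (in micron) 8.689e+23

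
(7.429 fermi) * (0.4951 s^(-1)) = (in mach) 1.08e-17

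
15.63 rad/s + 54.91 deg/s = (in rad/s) 16.59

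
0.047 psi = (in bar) 0.003241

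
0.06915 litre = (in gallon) 0.01827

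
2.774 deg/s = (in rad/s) 0.04842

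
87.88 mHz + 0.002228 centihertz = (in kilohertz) 8.79e-05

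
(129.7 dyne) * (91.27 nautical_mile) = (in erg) 2.192e+09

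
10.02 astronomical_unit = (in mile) 9.314e+08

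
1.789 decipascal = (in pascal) 0.1789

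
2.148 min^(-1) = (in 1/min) 2.148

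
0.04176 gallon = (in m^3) 0.0001581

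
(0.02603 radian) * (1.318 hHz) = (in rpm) 32.76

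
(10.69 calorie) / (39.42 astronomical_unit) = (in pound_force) 1.705e-12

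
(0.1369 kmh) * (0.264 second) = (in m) 0.01004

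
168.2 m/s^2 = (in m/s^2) 168.2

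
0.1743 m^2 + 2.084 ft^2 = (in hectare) 3.679e-05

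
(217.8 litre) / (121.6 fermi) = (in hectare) 1.791e+08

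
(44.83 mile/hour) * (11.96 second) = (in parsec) 7.768e-15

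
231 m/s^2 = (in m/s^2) 231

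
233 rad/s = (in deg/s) 1.335e+04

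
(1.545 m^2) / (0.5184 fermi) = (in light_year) 0.315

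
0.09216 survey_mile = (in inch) 5839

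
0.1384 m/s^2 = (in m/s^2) 0.1384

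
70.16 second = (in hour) 0.01949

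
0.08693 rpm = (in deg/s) 0.5216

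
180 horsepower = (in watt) 1.342e+05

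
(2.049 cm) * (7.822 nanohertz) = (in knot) 3.115e-10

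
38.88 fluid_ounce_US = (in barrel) 0.007232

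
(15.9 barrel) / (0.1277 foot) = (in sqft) 699.1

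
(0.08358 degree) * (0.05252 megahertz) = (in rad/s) 76.61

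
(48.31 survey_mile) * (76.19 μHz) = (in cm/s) 592.4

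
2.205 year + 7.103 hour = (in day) 805.1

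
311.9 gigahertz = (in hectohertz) 3.119e+09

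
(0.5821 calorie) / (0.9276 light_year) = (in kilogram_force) 2.83e-17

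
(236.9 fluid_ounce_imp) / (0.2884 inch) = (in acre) 0.0002271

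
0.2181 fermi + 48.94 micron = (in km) 4.894e-08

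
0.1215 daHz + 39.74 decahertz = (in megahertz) 0.0003986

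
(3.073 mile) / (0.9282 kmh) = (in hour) 5.328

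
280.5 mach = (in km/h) 3.438e+05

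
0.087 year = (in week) 4.536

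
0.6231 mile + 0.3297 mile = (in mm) 1.533e+06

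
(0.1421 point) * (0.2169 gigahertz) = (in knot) 2.114e+04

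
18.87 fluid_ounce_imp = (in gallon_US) 0.1416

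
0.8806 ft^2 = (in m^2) 0.08181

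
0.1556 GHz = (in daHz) 1.556e+07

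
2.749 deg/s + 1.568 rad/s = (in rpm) 15.43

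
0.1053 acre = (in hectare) 0.04261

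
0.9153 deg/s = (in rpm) 0.1526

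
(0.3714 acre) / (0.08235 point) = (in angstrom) 5.174e+17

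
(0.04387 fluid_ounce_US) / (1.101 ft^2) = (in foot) 4.161e-05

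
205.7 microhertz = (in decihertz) 0.002057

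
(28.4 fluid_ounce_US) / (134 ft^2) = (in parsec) 2.186e-21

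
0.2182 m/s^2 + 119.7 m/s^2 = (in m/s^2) 119.9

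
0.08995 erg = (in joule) 8.995e-09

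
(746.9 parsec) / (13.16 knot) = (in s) 3.404e+18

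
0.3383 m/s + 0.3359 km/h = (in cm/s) 43.16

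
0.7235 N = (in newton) 0.7235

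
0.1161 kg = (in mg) 1.161e+05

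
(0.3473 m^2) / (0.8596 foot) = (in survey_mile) 0.0008237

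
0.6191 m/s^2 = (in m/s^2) 0.6191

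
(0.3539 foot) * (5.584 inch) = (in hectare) 1.53e-06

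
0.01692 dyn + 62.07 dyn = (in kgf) 6.331e-05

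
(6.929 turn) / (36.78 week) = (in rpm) 1.869e-05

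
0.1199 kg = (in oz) 4.229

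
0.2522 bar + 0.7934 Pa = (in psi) 3.658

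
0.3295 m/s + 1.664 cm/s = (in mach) 0.001017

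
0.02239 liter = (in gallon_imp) 0.004925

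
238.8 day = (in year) 0.6542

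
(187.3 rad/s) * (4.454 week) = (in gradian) 3.212e+10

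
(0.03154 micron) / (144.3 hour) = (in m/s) 6.071e-14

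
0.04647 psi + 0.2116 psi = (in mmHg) 13.35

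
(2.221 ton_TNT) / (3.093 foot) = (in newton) 9.857e+09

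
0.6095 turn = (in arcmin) 1.317e+04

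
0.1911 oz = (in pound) 0.01194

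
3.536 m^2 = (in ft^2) 38.06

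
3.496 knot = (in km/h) 6.475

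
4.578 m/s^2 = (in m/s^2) 4.578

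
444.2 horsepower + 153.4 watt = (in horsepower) 444.4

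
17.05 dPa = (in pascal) 1.705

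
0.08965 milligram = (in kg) 8.965e-08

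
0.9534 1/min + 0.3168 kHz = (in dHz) 3168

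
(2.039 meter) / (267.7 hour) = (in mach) 6.214e-09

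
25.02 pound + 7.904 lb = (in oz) 526.8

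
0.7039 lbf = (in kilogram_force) 0.3193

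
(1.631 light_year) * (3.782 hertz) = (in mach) 1.714e+14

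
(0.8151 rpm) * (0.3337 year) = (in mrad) 8.983e+08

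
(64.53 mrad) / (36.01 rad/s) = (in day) 2.074e-08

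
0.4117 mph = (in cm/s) 18.4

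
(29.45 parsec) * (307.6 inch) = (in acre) 1.754e+15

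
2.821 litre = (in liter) 2.821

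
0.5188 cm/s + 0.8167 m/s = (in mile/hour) 1.839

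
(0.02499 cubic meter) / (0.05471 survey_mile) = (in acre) 7.013e-08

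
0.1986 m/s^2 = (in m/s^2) 0.1986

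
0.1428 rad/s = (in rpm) 1.364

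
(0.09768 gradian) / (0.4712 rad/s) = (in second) 0.003256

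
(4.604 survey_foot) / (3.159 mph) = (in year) 3.151e-08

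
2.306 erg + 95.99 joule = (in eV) 5.991e+20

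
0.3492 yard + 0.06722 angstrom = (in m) 0.3193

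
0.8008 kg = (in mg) 8.008e+05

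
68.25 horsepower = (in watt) 5.089e+04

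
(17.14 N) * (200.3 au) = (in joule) 5.136e+14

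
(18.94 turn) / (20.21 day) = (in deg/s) 0.003905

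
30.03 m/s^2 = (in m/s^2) 30.03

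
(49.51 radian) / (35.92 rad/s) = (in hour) 0.0003829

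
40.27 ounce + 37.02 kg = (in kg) 38.16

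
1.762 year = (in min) 9.261e+05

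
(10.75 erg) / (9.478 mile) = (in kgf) 7.187e-12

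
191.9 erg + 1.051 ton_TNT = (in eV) 2.745e+28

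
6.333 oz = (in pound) 0.3958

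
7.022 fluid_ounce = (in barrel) 0.001306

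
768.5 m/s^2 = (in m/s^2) 768.5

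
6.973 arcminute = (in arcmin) 6.973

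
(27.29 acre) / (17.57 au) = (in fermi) 4.202e+07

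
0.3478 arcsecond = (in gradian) 0.0001073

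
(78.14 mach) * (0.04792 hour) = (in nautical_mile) 2478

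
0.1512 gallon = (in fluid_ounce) 19.35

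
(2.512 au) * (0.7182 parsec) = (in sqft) 8.964e+28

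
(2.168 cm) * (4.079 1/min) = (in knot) 0.002865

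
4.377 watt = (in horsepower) 0.00587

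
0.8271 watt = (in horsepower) 0.001109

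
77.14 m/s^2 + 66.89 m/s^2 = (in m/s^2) 144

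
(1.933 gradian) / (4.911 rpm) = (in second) 0.05904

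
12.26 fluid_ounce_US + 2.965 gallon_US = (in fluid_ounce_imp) 407.8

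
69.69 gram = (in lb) 0.1536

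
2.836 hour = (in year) 0.0003237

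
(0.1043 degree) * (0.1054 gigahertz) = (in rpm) 1.832e+06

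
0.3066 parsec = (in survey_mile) 5.879e+12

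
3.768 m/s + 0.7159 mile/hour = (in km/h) 14.72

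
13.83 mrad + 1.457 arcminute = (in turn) 0.002269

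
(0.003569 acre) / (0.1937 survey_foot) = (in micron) 2.446e+08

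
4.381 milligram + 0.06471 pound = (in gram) 29.36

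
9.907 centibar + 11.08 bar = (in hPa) 1.118e+04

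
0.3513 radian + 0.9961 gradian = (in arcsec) 7.569e+04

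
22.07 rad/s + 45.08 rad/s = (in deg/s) 3847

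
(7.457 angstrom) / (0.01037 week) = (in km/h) 4.28e-13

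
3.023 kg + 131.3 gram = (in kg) 3.154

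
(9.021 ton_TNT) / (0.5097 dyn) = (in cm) 7.405e+17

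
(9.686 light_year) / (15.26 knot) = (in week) 1.93e+10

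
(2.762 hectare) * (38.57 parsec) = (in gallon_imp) 7.231e+24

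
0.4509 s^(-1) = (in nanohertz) 4.509e+08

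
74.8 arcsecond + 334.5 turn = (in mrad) 2.102e+06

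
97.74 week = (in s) 5.911e+07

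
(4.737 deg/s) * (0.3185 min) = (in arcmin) 5431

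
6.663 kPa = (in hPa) 66.63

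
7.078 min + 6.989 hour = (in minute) 426.4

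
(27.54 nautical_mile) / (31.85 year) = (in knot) 9.871e-05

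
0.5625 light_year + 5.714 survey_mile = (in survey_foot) 1.746e+16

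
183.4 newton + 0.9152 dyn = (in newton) 183.4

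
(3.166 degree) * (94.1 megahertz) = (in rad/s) 5.2e+06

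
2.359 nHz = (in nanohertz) 2.359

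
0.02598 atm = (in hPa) 26.32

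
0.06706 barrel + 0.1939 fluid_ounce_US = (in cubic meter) 0.01067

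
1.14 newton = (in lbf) 0.2563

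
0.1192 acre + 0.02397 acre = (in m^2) 579.4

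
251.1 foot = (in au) 5.116e-10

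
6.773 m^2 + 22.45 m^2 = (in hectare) 0.002922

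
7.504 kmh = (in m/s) 2.084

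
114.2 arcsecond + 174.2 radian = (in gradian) 1.109e+04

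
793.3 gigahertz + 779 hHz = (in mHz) 7.933e+14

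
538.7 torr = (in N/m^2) 7.182e+04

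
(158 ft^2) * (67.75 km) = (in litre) 9.945e+08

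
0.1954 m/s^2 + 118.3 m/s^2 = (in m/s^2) 118.5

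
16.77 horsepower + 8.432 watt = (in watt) 1.251e+04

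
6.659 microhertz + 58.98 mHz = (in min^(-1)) 3.539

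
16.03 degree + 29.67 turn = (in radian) 186.7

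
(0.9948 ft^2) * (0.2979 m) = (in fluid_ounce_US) 931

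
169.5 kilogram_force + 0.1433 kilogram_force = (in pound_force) 374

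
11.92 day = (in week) 1.703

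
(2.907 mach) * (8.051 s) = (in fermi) 7.969e+18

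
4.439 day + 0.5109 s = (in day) 4.439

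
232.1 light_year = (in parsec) 71.16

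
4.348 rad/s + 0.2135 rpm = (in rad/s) 4.37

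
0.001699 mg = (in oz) 5.993e-08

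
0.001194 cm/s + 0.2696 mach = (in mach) 0.2696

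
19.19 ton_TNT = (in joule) 8.029e+10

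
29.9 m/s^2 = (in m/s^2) 29.9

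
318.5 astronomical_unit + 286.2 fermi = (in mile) 2.961e+10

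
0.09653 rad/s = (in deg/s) 5.531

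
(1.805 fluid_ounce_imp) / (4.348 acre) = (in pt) 8.262e-06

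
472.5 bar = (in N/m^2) 4.725e+07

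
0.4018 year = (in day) 146.7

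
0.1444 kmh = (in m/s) 0.04011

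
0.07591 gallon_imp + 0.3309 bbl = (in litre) 52.95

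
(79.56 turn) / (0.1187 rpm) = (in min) 670.3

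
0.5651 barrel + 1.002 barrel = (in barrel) 1.567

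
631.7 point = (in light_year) 2.356e-17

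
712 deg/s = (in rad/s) 12.43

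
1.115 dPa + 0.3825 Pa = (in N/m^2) 0.494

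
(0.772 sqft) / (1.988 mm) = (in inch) 1420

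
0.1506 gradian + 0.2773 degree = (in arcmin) 24.77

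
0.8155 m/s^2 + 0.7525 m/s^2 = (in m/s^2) 1.568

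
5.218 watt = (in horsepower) 0.006997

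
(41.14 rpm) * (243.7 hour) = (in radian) 3.78e+06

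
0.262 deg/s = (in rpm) 0.04367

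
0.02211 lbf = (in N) 0.09835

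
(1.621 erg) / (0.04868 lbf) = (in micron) 0.7486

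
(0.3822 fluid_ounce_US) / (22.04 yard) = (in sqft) 6.037e-06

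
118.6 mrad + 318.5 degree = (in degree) 325.3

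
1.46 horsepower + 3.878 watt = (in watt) 1093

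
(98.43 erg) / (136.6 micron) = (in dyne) 7206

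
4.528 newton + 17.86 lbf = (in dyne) 8.397e+06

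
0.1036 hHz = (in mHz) 1.036e+04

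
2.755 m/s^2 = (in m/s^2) 2.755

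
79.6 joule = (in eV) 4.968e+20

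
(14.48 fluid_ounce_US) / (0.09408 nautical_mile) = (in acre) 6.073e-10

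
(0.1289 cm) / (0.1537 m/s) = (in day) 9.707e-08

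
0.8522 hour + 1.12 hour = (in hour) 1.972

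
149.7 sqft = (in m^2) 13.91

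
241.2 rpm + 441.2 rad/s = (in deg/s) 2.673e+04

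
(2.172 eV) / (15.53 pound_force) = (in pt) 1.428e-17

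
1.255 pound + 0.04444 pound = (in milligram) 5.894e+05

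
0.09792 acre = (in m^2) 396.3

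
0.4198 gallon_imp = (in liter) 1.908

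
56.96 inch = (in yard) 1.582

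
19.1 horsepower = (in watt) 1.424e+04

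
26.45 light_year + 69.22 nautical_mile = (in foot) 8.21e+17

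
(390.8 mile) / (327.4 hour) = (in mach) 0.001567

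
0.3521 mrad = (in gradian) 0.02242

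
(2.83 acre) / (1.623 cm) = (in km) 705.6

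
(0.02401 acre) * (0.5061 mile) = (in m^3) 7.914e+04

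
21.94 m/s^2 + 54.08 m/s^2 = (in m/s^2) 76.02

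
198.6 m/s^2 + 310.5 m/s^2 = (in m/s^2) 509.1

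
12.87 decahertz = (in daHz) 12.87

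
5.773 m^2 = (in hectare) 0.0005773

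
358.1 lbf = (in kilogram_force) 162.4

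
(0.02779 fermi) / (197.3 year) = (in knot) 8.682e-27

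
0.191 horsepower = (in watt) 142.4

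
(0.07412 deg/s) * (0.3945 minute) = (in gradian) 1.949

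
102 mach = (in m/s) 3.473e+04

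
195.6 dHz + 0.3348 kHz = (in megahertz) 0.0003544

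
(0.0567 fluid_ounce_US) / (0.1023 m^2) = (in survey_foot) 5.378e-05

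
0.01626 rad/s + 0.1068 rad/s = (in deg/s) 7.051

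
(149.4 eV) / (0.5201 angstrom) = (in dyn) 0.04602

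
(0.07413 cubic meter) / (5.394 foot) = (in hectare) 4.509e-06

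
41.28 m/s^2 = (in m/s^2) 41.28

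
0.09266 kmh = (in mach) 7.559e-05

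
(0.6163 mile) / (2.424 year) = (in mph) 2.902e-05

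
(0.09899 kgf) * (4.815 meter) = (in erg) 4.674e+07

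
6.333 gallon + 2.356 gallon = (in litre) 32.89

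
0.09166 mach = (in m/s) 31.21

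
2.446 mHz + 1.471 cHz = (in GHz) 1.716e-11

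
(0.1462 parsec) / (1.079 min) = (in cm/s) 6.968e+15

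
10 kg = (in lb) 22.05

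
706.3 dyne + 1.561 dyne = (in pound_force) 0.001591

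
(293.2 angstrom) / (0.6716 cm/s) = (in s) 4.366e-06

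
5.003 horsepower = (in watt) 3731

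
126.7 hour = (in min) 7602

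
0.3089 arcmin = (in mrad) 0.08986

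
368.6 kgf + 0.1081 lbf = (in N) 3615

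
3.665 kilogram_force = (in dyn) 3.594e+06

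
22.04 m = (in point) 6.248e+04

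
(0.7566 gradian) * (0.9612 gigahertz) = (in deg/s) 6.545e+08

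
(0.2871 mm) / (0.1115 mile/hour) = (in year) 1.826e-10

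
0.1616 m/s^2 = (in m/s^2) 0.1616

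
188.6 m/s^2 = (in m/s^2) 188.6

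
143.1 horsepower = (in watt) 1.067e+05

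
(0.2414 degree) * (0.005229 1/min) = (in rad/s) 3.672e-07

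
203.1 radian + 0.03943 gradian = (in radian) 203.1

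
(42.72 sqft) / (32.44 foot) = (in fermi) 4.014e+14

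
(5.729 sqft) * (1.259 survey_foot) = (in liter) 204.2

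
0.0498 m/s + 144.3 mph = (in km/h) 232.4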